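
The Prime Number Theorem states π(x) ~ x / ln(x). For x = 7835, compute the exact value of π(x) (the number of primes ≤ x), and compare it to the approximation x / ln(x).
π(7835) = 990;  x/ln(x) ≈ 873.82;  relative error ≈ 11.74%.

Directly count primes up to 7835: π(7835) = 990. The PNT approximation gives 7835/ln(7835) ≈ 7835/8.96636 ≈ 873.82. Relative error (π(x) − x/ln(x)) / π(x) ≈ 11.74%; the approximation is known to undercount slightly (Li(x) is a better estimate).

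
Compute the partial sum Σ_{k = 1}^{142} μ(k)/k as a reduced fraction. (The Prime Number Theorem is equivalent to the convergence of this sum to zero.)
Σ μ(k)/k = -1280195109320241807184891051690223115540059217279828/1669107775099865011251538855274990009561055775533405515

Values of μ(k) for 1 ≤ k ≤ 142: μ(1) = 1, μ(2) = -1, μ(3) = -1, μ(5) = -1, μ(6) = 1, μ(7) = -1, μ(10) = 1, μ(11) = -1, μ(13) = -1, μ(14) = 1, μ(15) = 1, μ(17) = -1, μ(19) = -1, μ(21) = 1, μ(22) = 1, μ(23) = -1, μ(26) = 1, μ(29) = -1, μ(30) = -1, μ(31) = -1, μ(33) = 1, μ(34) = 1, μ(35) = 1, μ(37) = -1, μ(38) = 1, μ(39) = 1, μ(41) = -1, μ(42) = -1, μ(43) = -1, μ(46) = 1, μ(47) = -1, μ(51) = 1, μ(53) = -1, μ(55) = 1, μ(57) = 1, μ(58) = 1, μ(59) = -1, μ(61) = -1, μ(62) = 1, μ(65) = 1, μ(66) = -1, μ(67) = -1, μ(69) = 1, μ(70) = -1, μ(71) = -1, μ(73) = -1, μ(74) = 1, μ(77) = 1, μ(78) = -1, μ(79) = -1, μ(82) = 1, μ(83) = -1, μ(85) = 1, μ(86) = 1, μ(87) = 1, μ(89) = -1, μ(91) = 1, μ(93) = 1, μ(94) = 1, μ(95) = 1, μ(97) = -1, μ(101) = -1, μ(102) = -1, μ(103) = -1, μ(105) = -1, μ(106) = 1, μ(107) = -1, μ(109) = -1, μ(110) = -1, μ(111) = 1, μ(113) = -1, μ(114) = -1, μ(115) = 1, μ(118) = 1, μ(119) = 1, μ(122) = 1, μ(123) = 1, μ(127) = -1, μ(129) = 1, μ(130) = -1, μ(131) = -1, μ(133) = 1, μ(134) = 1, μ(137) = -1, μ(138) = -1, μ(139) = -1, μ(141) = 1, μ(142) = 1, with μ = 0 on non-squarefree integers. Summing μ(k)/k for k where μ(k) ≠ 0 gives -1280195109320241807184891051690223115540059217279828/1669107775099865011251538855274990009561055775533405515 ≈ -0.0008. (PNT ⟺ this sum → 0 as n → ∞.)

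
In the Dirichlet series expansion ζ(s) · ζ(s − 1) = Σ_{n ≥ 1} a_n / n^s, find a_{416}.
σ(416) = 882

In the product (Σ m^0/m^s)(Σ k / k^s) = Σ (Σ_{d | n} d) / n^s, the coefficient of 1/n^s is σ(n) = Σ_{d | n} d. For n = 416, divisors are [1, 2, 4, 8, 13, 16, 26, 32, 52, 104, 208, 416]; summing: σ(416) = 882.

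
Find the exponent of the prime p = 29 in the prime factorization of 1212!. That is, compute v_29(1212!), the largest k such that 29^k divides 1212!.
v_29(1212!) = 42

Legendre's formula: v_p(n!) = Σ_{k ≥ 1} ⌊n / p^k⌋. For p = 29, n = 1212, the terms are:
  ⌊1212/29^1⌋ = ⌊1212/29⌋ = 41
  ⌊1212/29^2⌋ = ⌊1212/841⌋ = 1
(the next term ⌊1212/29^3⌋ = 0, terminating the sum). Summing: v_29(1212!) = 41 + 1 = 42.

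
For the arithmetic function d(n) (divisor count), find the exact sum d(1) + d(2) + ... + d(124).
Σ_{n ≤ 124} d(n) = 619

Compute d(n) for each 1 ≤ n ≤ 124: d(1) = 1, d(2) = 2, d(3) = 2, d(4) = 3, d(5) = 2, d(6) = 4, d(7) = 2, d(8) = 4, d(9) = 3, d(10) = 4, d(11) = 2, d(12) = 6, d(13) = 2, d(14) = 4, d(15) = 4, d(16) = 5, d(17) = 2, d(18) = 6, d(19) = 2, d(20) = 6, d(21) = 4, d(22) = 4, d(23) = 2, d(24) = 8, d(25) = 3, d(26) = 4, d(27) = 4, d(28) = 6, d(29) = 2, d(30) = 8, d(31) = 2, d(32) = 6, d(33) = 4, d(34) = 4, d(35) = 4, d(36) = 9, d(37) = 2, d(38) = 4, d(39) = 4, d(40) = 8, d(41) = 2, d(42) = 8, d(43) = 2, d(44) = 6, d(45) = 6, d(46) = 4, d(47) = 2, d(48) = 10, d(49) = 3, d(50) = 6, d(51) = 4, d(52) = 6, d(53) = 2, d(54) = 8, d(55) = 4, d(56) = 8, d(57) = 4, d(58) = 4, d(59) = 2, d(60) = 12, d(61) = 2, d(62) = 4, d(63) = 6, d(64) = 7, d(65) = 4, d(66) = 8, d(67) = 2, d(68) = 6, d(69) = 4, d(70) = 8, d(71) = 2, d(72) = 12, d(73) = 2, d(74) = 4, d(75) = 6, d(76) = 6, d(77) = 4, d(78) = 8, d(79) = 2, d(80) = 10, d(81) = 5, d(82) = 4, d(83) = 2, d(84) = 12, d(85) = 4, d(86) = 4, d(87) = 4, d(88) = 8, d(89) = 2, d(90) = 12, d(91) = 4, d(92) = 6, d(93) = 4, d(94) = 4, d(95) = 4, d(96) = 12, d(97) = 2, d(98) = 6, d(99) = 6, d(100) = 9, d(101) = 2, d(102) = 8, d(103) = 2, d(104) = 8, d(105) = 8, d(106) = 4, d(107) = 2, d(108) = 12, d(109) = 2, d(110) = 8, d(111) = 4, d(112) = 10, d(113) = 2, d(114) = 8, d(115) = 4, d(116) = 6, d(117) = 6, d(118) = 4, d(119) = 4, d(120) = 16, d(121) = 3, d(122) = 4, d(123) = 4, d(124) = 6. Summing all 124 values: 619. (Dirichlet's divisor formula: Σ_{n ≤ x} d(n) = x ln(x) + (2γ − 1) x + O(√x). For x = 124, the asymptotic estimate is ≈ 616.86.)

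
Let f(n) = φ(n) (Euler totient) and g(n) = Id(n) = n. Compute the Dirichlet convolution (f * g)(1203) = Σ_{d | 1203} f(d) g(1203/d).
(φ * Id)(1203) = 4005

Divisors of 1203: [1, 3, 401, 1203]. For each d | 1203:
  d = 1: φ(1) · Id(1203/1) = 1 · 1203 = 1203
  d = 3: φ(3) · Id(1203/3) = 2 · 401 = 802
  d = 401: φ(401) · Id(1203/401) = 400 · 3 = 1200
  d = 1203: φ(1203) · Id(1203/1203) = 800 · 1 = 800
Summing: (φ * Id)(1203) = 1203 + 802 + 1200 + 800 = 4005.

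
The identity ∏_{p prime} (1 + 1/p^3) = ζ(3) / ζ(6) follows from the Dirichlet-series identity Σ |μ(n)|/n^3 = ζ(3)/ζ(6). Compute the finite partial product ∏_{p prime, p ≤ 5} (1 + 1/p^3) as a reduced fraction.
∏ = 147/125

The primes p ≤ 5 are [2, 3, 5]. For each, (1 + 1/p^3) = (p^3 + 1)/p^3. Multiplying these fractions over p ∈ [2, 3, 5] gives 147/125. (In the limit P → ∞ this tends to ζ(3)/ζ(6).)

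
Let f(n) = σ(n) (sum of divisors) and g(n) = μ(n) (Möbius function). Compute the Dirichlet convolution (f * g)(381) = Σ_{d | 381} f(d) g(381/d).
(σ * μ)(381) = 381

Divisors of 381: [1, 3, 127, 381]. For each d | 381:
  d = 1: σ(1) · μ(381/1) = 1 · 1 = 1
  d = 3: σ(3) · μ(381/3) = 4 · -1 = -4
  d = 127: σ(127) · μ(381/127) = 128 · -1 = -128
  d = 381: σ(381) · μ(381/381) = 512 · 1 = 512
Summing: (σ * μ)(381) = 1 + -4 + -128 + 512 = 381.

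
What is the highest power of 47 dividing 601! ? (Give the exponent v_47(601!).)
v_47(601!) = 12

Legendre's formula: v_p(n!) = Σ_{k ≥ 1} ⌊n / p^k⌋. For p = 47, n = 601, the terms are:
  ⌊601/47^1⌋ = ⌊601/47⌋ = 12
(the next term ⌊601/47^2⌋ = 0, terminating the sum). Summing: v_47(601!) = 12 = 12.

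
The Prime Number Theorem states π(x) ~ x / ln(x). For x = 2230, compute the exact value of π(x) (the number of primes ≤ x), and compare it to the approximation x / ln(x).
π(2230) = 331;  x/ln(x) ≈ 289.24;  relative error ≈ 12.62%.

Directly count primes up to 2230: π(2230) = 331. The PNT approximation gives 2230/ln(2230) ≈ 2230/7.70976 ≈ 289.24. Relative error (π(x) − x/ln(x)) / π(x) ≈ 12.62%; the approximation is known to undercount slightly (Li(x) is a better estimate).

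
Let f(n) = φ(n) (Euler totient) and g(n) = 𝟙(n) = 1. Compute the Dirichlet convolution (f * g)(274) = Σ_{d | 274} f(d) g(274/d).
(φ * 𝟙)(274) = 274

Divisors of 274: [1, 2, 137, 274]. For each d | 274:
  d = 1: φ(1) · 𝟙(274/1) = 1 · 1 = 1
  d = 2: φ(2) · 𝟙(274/2) = 1 · 1 = 1
  d = 137: φ(137) · 𝟙(274/137) = 136 · 1 = 136
  d = 274: φ(274) · 𝟙(274/274) = 136 · 1 = 136
Summing: (φ * 𝟙)(274) = 1 + 1 + 136 + 136 = 274.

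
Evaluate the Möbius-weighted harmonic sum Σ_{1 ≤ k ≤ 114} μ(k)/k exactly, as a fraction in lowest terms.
Σ μ(k)/k = -78111734742604811120482861063208714211896204/2257861045744114842010371877967404463805334785

Values of μ(k) for 1 ≤ k ≤ 114: μ(1) = 1, μ(2) = -1, μ(3) = -1, μ(5) = -1, μ(6) = 1, μ(7) = -1, μ(10) = 1, μ(11) = -1, μ(13) = -1, μ(14) = 1, μ(15) = 1, μ(17) = -1, μ(19) = -1, μ(21) = 1, μ(22) = 1, μ(23) = -1, μ(26) = 1, μ(29) = -1, μ(30) = -1, μ(31) = -1, μ(33) = 1, μ(34) = 1, μ(35) = 1, μ(37) = -1, μ(38) = 1, μ(39) = 1, μ(41) = -1, μ(42) = -1, μ(43) = -1, μ(46) = 1, μ(47) = -1, μ(51) = 1, μ(53) = -1, μ(55) = 1, μ(57) = 1, μ(58) = 1, μ(59) = -1, μ(61) = -1, μ(62) = 1, μ(65) = 1, μ(66) = -1, μ(67) = -1, μ(69) = 1, μ(70) = -1, μ(71) = -1, μ(73) = -1, μ(74) = 1, μ(77) = 1, μ(78) = -1, μ(79) = -1, μ(82) = 1, μ(83) = -1, μ(85) = 1, μ(86) = 1, μ(87) = 1, μ(89) = -1, μ(91) = 1, μ(93) = 1, μ(94) = 1, μ(95) = 1, μ(97) = -1, μ(101) = -1, μ(102) = -1, μ(103) = -1, μ(105) = -1, μ(106) = 1, μ(107) = -1, μ(109) = -1, μ(110) = -1, μ(111) = 1, μ(113) = -1, μ(114) = -1, with μ = 0 on non-squarefree integers. Summing μ(k)/k for k where μ(k) ≠ 0 gives -78111734742604811120482861063208714211896204/2257861045744114842010371877967404463805334785 ≈ -0.0346. (PNT ⟺ this sum → 0 as n → ∞.)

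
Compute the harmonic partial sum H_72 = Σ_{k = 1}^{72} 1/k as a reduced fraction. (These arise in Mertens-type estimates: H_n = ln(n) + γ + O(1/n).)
H_72 = 9112469359293533278712889630349/1874681189225708508850515710400

Direct summation: H_72 = 1 + 1/2 + ... + 1/72. The least common denominator is lcm(1, ..., 72) = 5624043567677125526551547131200; over this denominator the numerator is 5624043567677125526551547131200 + 2812021783838562763275773565600 + 1874681189225708508850515710400 + 1406010891919281381637886782800 + 1124808713535425105310309426240 + 937340594612854254425257855200 + 803434795382446503793078161600 + 703005445959640690818943391400 + 624893729741902836283505236800 + 562404356767712552655154713120 + 511276687970647775141049739200 + 468670297306427127212628927600 + 432618735975163502042426702400 + 401717397691223251896539080800 + 374936237845141701770103142080 + 351502722979820345409471695700 + 330826092216301501561855713600 + 312446864870951418141752618400 + 296002293035638185607976164800 + 281202178383856276327577356560 + 267811598460815501264359387200 + 255638343985323887570524869600 + 244523633377266327241371614400 + 234335148653213563606314463800 + 224961742707085021062061885248 + 216309367987581751021213351200 + 208297909913967612094501745600 + 200858698845611625948269540400 + 193932536816452604363846452800 + 187468118922570850885051571040 + 181420760247649210533920875200 + 175751361489910172704735847850 + 170425562656882591713683246400 + 165413046108150750780927856800 + 160686959076489300758615632320 + 156223432435475709070876309200 + 152001177504787176393285057600 + 148001146517819092803988082400 + 144206245325054500680808900800 + 140601089191928138163788678280 + 137171794333588427476867003200 + 133905799230407750632179693600 + 130791710876212221547710398400 + 127819171992661943785262434800 + 124978745948380567256701047360 + 122261816688633163620685807200 + 119660501439938840990458449600 + 117167574326606781803157231900 + 114776399340349500541868308800 + 112480871353542510531030942624 + 110275364072100500520618571200 + 108154683993790875510606675600 + 106114029578813689180217870400 + 104148954956983806047250872800 + 102255337594129555028209947840 + 100429349422805812974134770200 + 98667431011879395202658721600 + 96966268408226302181923226400 + 95322772333510602144941476800 + 93734059461285425442525785520 + 92197435535690582402484379200 + 90710380123824605266960437600 + 89270532820271833754786462400 + 87875680744955086352367923925 + 86523747195032700408485340480 + 85212781328441295856841623200 + 83940948771300380993306673600 + 82706523054075375390463928400 + 81507877792422109080457204800 + 80343479538244650379307816160 + 79211881234889091923261227200 + 78111716217737854535438154600 = 27337408077880599836138668891047, so H_72 = 27337408077880599836138668891047/5624043567677125526551547131200; reducing by gcd(27337408077880599836138668891047, 5624043567677125526551547131200) = 3 gives 9112469359293533278712889630349/1874681189225708508850515710400 ≈ 4.86081. (The PNT-adjacent estimate ln(72) + γ ≈ 4.85388 matches within O(1/n).)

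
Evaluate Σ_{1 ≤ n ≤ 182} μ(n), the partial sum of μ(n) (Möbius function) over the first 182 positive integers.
Σ_{n ≤ 182} μ(n) = -5

Compute μ(n) for each 1 ≤ n ≤ 182: μ(1) = 1, μ(2) = -1, μ(3) = -1, μ(4) = 0, μ(5) = -1, μ(6) = 1, μ(7) = -1, μ(8) = 0, μ(9) = 0, μ(10) = 1, μ(11) = -1, μ(12) = 0, μ(13) = -1, μ(14) = 1, μ(15) = 1, μ(16) = 0, μ(17) = -1, μ(18) = 0, μ(19) = -1, μ(20) = 0, μ(21) = 1, μ(22) = 1, μ(23) = -1, μ(24) = 0, μ(25) = 0, μ(26) = 1, μ(27) = 0, μ(28) = 0, μ(29) = -1, μ(30) = -1, μ(31) = -1, μ(32) = 0, μ(33) = 1, μ(34) = 1, μ(35) = 1, μ(36) = 0, μ(37) = -1, μ(38) = 1, μ(39) = 1, μ(40) = 0, μ(41) = -1, μ(42) = -1, μ(43) = -1, μ(44) = 0, μ(45) = 0, μ(46) = 1, μ(47) = -1, μ(48) = 0, μ(49) = 0, μ(50) = 0, μ(51) = 1, μ(52) = 0, μ(53) = -1, μ(54) = 0, μ(55) = 1, μ(56) = 0, μ(57) = 1, μ(58) = 1, μ(59) = -1, μ(60) = 0, μ(61) = -1, μ(62) = 1, μ(63) = 0, μ(64) = 0, μ(65) = 1, μ(66) = -1, μ(67) = -1, μ(68) = 0, μ(69) = 1, μ(70) = -1, μ(71) = -1, μ(72) = 0, μ(73) = -1, μ(74) = 1, μ(75) = 0, μ(76) = 0, μ(77) = 1, μ(78) = -1, μ(79) = -1, μ(80) = 0, μ(81) = 0, μ(82) = 1, μ(83) = -1, μ(84) = 0, μ(85) = 1, μ(86) = 1, μ(87) = 1, μ(88) = 0, μ(89) = -1, μ(90) = 0, μ(91) = 1, μ(92) = 0, μ(93) = 1, μ(94) = 1, μ(95) = 1, μ(96) = 0, μ(97) = -1, μ(98) = 0, μ(99) = 0, μ(100) = 0, μ(101) = -1, μ(102) = -1, μ(103) = -1, μ(104) = 0, μ(105) = -1, μ(106) = 1, μ(107) = -1, μ(108) = 0, μ(109) = -1, μ(110) = -1, μ(111) = 1, μ(112) = 0, μ(113) = -1, μ(114) = -1, μ(115) = 1, μ(116) = 0, μ(117) = 0, μ(118) = 1, μ(119) = 1, μ(120) = 0, μ(121) = 0, μ(122) = 1, μ(123) = 1, μ(124) = 0, μ(125) = 0, μ(126) = 0, μ(127) = -1, μ(128) = 0, μ(129) = 1, μ(130) = -1, μ(131) = -1, μ(132) = 0, μ(133) = 1, μ(134) = 1, μ(135) = 0, μ(136) = 0, μ(137) = -1, μ(138) = -1, μ(139) = -1, μ(140) = 0, μ(141) = 1, μ(142) = 1, μ(143) = 1, μ(144) = 0, μ(145) = 1, μ(146) = 1, μ(147) = 0, μ(148) = 0, μ(149) = -1, μ(150) = 0, μ(151) = -1, μ(152) = 0, μ(153) = 0, μ(154) = -1, μ(155) = 1, μ(156) = 0, μ(157) = -1, μ(158) = 1, μ(159) = 1, μ(160) = 0, μ(161) = 1, μ(162) = 0, μ(163) = -1, μ(164) = 0, μ(165) = -1, μ(166) = 1, μ(167) = -1, μ(168) = 0, μ(169) = 0, μ(170) = -1, μ(171) = 0, μ(172) = 0, μ(173) = -1, μ(174) = -1, μ(175) = 0, μ(176) = 0, μ(177) = 1, μ(178) = 1, μ(179) = -1, μ(180) = 0, μ(181) = -1, μ(182) = -1. Summing all 182 values: -5. (Mertens function M(x) = Σ_{n ≤ x} μ(n); on average M(x) should be small (PNT ⟺ M(x) = o(x)).)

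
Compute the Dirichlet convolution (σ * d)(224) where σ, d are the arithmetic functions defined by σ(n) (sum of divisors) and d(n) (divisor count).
(σ * d)(224) = 2190

Divisors of 224: [1, 2, 4, 7, 8, 14, 16, 28, 32, 56, 112, 224]. For each d | 224:
  d = 1: σ(1) · d(224/1) = 1 · 12 = 12
  d = 2: σ(2) · d(224/2) = 3 · 10 = 30
  d = 4: σ(4) · d(224/4) = 7 · 8 = 56
  d = 7: σ(7) · d(224/7) = 8 · 6 = 48
  d = 8: σ(8) · d(224/8) = 15 · 6 = 90
  d = 14: σ(14) · d(224/14) = 24 · 5 = 120
  d = 16: σ(16) · d(224/16) = 31 · 4 = 124
  d = 28: σ(28) · d(224/28) = 56 · 4 = 224
  d = 32: σ(32) · d(224/32) = 63 · 2 = 126
  d = 56: σ(56) · d(224/56) = 120 · 3 = 360
  d = 112: σ(112) · d(224/112) = 248 · 2 = 496
  d = 224: σ(224) · d(224/224) = 504 · 1 = 504
Summing: (σ * d)(224) = 12 + 30 + 56 + 48 + 90 + 120 + 124 + 224 + 126 + 360 + 496 + 504 = 2190.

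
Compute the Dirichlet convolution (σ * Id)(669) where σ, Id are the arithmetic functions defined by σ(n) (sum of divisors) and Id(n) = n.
(σ * Id)(669) = 3129

Divisors of 669: [1, 3, 223, 669]. For each d | 669:
  d = 1: σ(1) · Id(669/1) = 1 · 669 = 669
  d = 3: σ(3) · Id(669/3) = 4 · 223 = 892
  d = 223: σ(223) · Id(669/223) = 224 · 3 = 672
  d = 669: σ(669) · Id(669/669) = 896 · 1 = 896
Summing: (σ * Id)(669) = 669 + 892 + 672 + 896 = 3129.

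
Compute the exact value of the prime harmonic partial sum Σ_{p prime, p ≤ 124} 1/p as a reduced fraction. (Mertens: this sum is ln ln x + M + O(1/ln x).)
Σ 1/p = 58472171373748331322981543916880425472323867753/31610054640417607788145206291543662493274686990

π(124) = 30, so the primes ≤ 124 are [2, 3, 5, 7, 11, 13, 17, 19, 23, 29, 31, 37, 41, 43, 47, 53, 59, 61, 67, 71, 73, 79, 83, 89, 97, 101, 103, 107, 109, 113]. Summing 1/p over these primes: 58472171373748331322981543916880425472323867753/31610054640417607788145206291543662493274686990 ≈ 1.8498. Mertens estimate ln ln(124) + 0.2615 ≈ 1.8343.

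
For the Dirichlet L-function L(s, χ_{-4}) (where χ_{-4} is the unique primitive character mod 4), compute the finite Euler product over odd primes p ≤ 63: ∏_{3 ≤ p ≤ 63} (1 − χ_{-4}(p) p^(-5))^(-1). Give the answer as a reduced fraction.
∏ = 478212334295798677259125227573990358291095208018494528428976877948999059062284551009530475199/480056794509206891424767146601704797711651986953735424570384919662551238689346859653136384000

The odd primes p ≤ 63 are [3, 5, 7, 11, 13, 17, 19, 23, 29, 31, 37, 41, 43, 47, 53, 59, 61]. For each, χ(p) = 1 if p ≡ 1 mod 4, χ(p) = −1 if p ≡ 3 mod 4. Taking (1 − χ(p)/p^5)^(-1) = p^5/(p^5 − χ(p)): (1 − (-1)/3^5)^(-1) · (1 − (1)/5^5)^(-1) · (1 − (-1)/7^5)^(-1) · (1 − (-1)/11^5)^(-1) · (1 − (1)/13^5)^(-1) · (1 − (1)/17^5)^(-1) · (1 − (-1)/19^5)^(-1) · (1 − (-1)/23^5)^(-1) · (1 − (1)/29^5)^(-1) · (1 − (-1)/31^5)^(-1) · (1 − (1)/37^5)^(-1) · (1 − (1)/41^5)^(-1) · (1 − (-1)/43^5)^(-1) · (1 − (-1)/47^5)^(-1) · (1 − (1)/53^5)^(-1) · (1 − (-1)/59^5)^(-1) · (1 − (1)/61^5)^(-1) = 478212334295798677259125227573990358291095208018494528428976877948999059062284551009530475199/480056794509206891424767146601704797711651986953735424570384919662551238689346859653136384000.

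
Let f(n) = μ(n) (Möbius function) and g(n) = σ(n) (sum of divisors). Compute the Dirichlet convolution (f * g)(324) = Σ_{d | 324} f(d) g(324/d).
(μ * σ)(324) = 324

Divisors of 324: [1, 2, 3, 4, 6, 9, 12, 18, 27, 36, 54, 81, 108, 162, 324]. For each d | 324:
  d = 1: μ(1) · σ(324/1) = 1 · 847 = 847
  d = 2: μ(2) · σ(324/2) = -1 · 363 = -363
  d = 3: μ(3) · σ(324/3) = -1 · 280 = -280
  d = 4: μ(4) · σ(324/4) = 0 · 121 = 0
  d = 6: μ(6) · σ(324/6) = 1 · 120 = 120
  d = 9: μ(9) · σ(324/9) = 0 · 91 = 0
  d = 12: μ(12) · σ(324/12) = 0 · 40 = 0
  d = 18: μ(18) · σ(324/18) = 0 · 39 = 0
  d = 27: μ(27) · σ(324/27) = 0 · 28 = 0
  d = 36: μ(36) · σ(324/36) = 0 · 13 = 0
  d = 54: μ(54) · σ(324/54) = 0 · 12 = 0
  d = 81: μ(81) · σ(324/81) = 0 · 7 = 0
  d = 108: μ(108) · σ(324/108) = 0 · 4 = 0
  d = 162: μ(162) · σ(324/162) = 0 · 3 = 0
  d = 324: μ(324) · σ(324/324) = 0 · 1 = 0
Summing: (μ * σ)(324) = 847 + -363 + -280 + 0 + 120 + 0 + 0 + 0 + 0 + 0 + 0 + 0 + 0 + 0 + 0 = 324.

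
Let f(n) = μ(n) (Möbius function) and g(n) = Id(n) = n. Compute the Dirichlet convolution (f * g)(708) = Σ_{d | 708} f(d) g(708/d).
(μ * Id)(708) = 232

Divisors of 708: [1, 2, 3, 4, 6, 12, 59, 118, 177, 236, 354, 708]. For each d | 708:
  d = 1: μ(1) · Id(708/1) = 1 · 708 = 708
  d = 2: μ(2) · Id(708/2) = -1 · 354 = -354
  d = 3: μ(3) · Id(708/3) = -1 · 236 = -236
  d = 4: μ(4) · Id(708/4) = 0 · 177 = 0
  d = 6: μ(6) · Id(708/6) = 1 · 118 = 118
  d = 12: μ(12) · Id(708/12) = 0 · 59 = 0
  d = 59: μ(59) · Id(708/59) = -1 · 12 = -12
  d = 118: μ(118) · Id(708/118) = 1 · 6 = 6
  d = 177: μ(177) · Id(708/177) = 1 · 4 = 4
  d = 236: μ(236) · Id(708/236) = 0 · 3 = 0
  d = 354: μ(354) · Id(708/354) = -1 · 2 = -2
  d = 708: μ(708) · Id(708/708) = 0 · 1 = 0
Summing: (μ * Id)(708) = 708 + -354 + -236 + 0 + 118 + 0 + -12 + 6 + 4 + 0 + -2 + 0 = 232.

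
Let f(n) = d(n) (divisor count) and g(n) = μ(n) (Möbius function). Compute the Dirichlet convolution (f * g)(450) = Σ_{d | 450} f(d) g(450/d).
(d * μ)(450) = 1

Divisors of 450: [1, 2, 3, 5, 6, 9, 10, 15, 18, 25, 30, 45, 50, 75, 90, 150, 225, 450]. For each d | 450:
  d = 1: d(1) · μ(450/1) = 1 · 0 = 0
  d = 2: d(2) · μ(450/2) = 2 · 0 = 0
  d = 3: d(3) · μ(450/3) = 2 · 0 = 0
  d = 5: d(5) · μ(450/5) = 2 · 0 = 0
  d = 6: d(6) · μ(450/6) = 4 · 0 = 0
  d = 9: d(9) · μ(450/9) = 3 · 0 = 0
  d = 10: d(10) · μ(450/10) = 4 · 0 = 0
  d = 15: d(15) · μ(450/15) = 4 · -1 = -4
  d = 18: d(18) · μ(450/18) = 6 · 0 = 0
  d = 25: d(25) · μ(450/25) = 3 · 0 = 0
  d = 30: d(30) · μ(450/30) = 8 · 1 = 8
  d = 45: d(45) · μ(450/45) = 6 · 1 = 6
  d = 50: d(50) · μ(450/50) = 6 · 0 = 0
  d = 75: d(75) · μ(450/75) = 6 · 1 = 6
  d = 90: d(90) · μ(450/90) = 12 · -1 = -12
  d = 150: d(150) · μ(450/150) = 12 · -1 = -12
  d = 225: d(225) · μ(450/225) = 9 · -1 = -9
  d = 450: d(450) · μ(450/450) = 18 · 1 = 18
Summing: (d * μ)(450) = 0 + 0 + 0 + 0 + 0 + 0 + 0 + -4 + 0 + 0 + 8 + 6 + 0 + 6 + -12 + -12 + -9 + 18 = 1.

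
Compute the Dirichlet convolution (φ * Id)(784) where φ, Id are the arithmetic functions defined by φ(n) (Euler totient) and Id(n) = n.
(φ * Id)(784) = 6384

Divisors of 784: [1, 2, 4, 7, 8, 14, 16, 28, 49, 56, 98, 112, 196, 392, 784]. For each d | 784:
  d = 1: φ(1) · Id(784/1) = 1 · 784 = 784
  d = 2: φ(2) · Id(784/2) = 1 · 392 = 392
  d = 4: φ(4) · Id(784/4) = 2 · 196 = 392
  d = 7: φ(7) · Id(784/7) = 6 · 112 = 672
  d = 8: φ(8) · Id(784/8) = 4 · 98 = 392
  d = 14: φ(14) · Id(784/14) = 6 · 56 = 336
  d = 16: φ(16) · Id(784/16) = 8 · 49 = 392
  d = 28: φ(28) · Id(784/28) = 12 · 28 = 336
  d = 49: φ(49) · Id(784/49) = 42 · 16 = 672
  d = 56: φ(56) · Id(784/56) = 24 · 14 = 336
  d = 98: φ(98) · Id(784/98) = 42 · 8 = 336
  d = 112: φ(112) · Id(784/112) = 48 · 7 = 336
  d = 196: φ(196) · Id(784/196) = 84 · 4 = 336
  d = 392: φ(392) · Id(784/392) = 168 · 2 = 336
  d = 784: φ(784) · Id(784/784) = 336 · 1 = 336
Summing: (φ * Id)(784) = 784 + 392 + 392 + 672 + 392 + 336 + 392 + 336 + 672 + 336 + 336 + 336 + 336 + 336 + 336 = 6384.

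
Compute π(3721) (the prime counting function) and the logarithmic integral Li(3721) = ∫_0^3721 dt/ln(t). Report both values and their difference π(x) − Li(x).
π(3721) = 519;  Li(3721) ≈ 531.58;  π(x) − Li(x) ≈ -12.58.

Direct count of primes ≤ 3721 gives π(3721) = 519. Numerical evaluation of the logarithmic integral gives Li(3721) ≈ 531.58. The difference π(x) − Li(x) ≈ -12.58 is typically negative for small/moderate x (Li(x) overestimates), though Littlewood's theorem shows this sign changes infinitely often.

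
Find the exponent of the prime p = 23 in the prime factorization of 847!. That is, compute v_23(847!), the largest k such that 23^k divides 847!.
v_23(847!) = 37

Legendre's formula: v_p(n!) = Σ_{k ≥ 1} ⌊n / p^k⌋. For p = 23, n = 847, the terms are:
  ⌊847/23^1⌋ = ⌊847/23⌋ = 36
  ⌊847/23^2⌋ = ⌊847/529⌋ = 1
(the next term ⌊847/23^3⌋ = 0, terminating the sum). Summing: v_23(847!) = 36 + 1 = 37.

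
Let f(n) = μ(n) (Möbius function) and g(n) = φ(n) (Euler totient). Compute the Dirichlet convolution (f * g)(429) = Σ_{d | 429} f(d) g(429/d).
(μ * φ)(429) = 99

Divisors of 429: [1, 3, 11, 13, 33, 39, 143, 429]. For each d | 429:
  d = 1: μ(1) · φ(429/1) = 1 · 240 = 240
  d = 3: μ(3) · φ(429/3) = -1 · 120 = -120
  d = 11: μ(11) · φ(429/11) = -1 · 24 = -24
  d = 13: μ(13) · φ(429/13) = -1 · 20 = -20
  d = 33: μ(33) · φ(429/33) = 1 · 12 = 12
  d = 39: μ(39) · φ(429/39) = 1 · 10 = 10
  d = 143: μ(143) · φ(429/143) = 1 · 2 = 2
  d = 429: μ(429) · φ(429/429) = -1 · 1 = -1
Summing: (μ * φ)(429) = 240 + -120 + -24 + -20 + 12 + 10 + 2 + -1 = 99.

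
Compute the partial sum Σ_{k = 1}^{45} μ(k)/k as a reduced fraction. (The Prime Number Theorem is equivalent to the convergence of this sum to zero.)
Σ μ(k)/k = -137190436674212/6541380665835015

Values of μ(k) for 1 ≤ k ≤ 45: μ(1) = 1, μ(2) = -1, μ(3) = -1, μ(5) = -1, μ(6) = 1, μ(7) = -1, μ(10) = 1, μ(11) = -1, μ(13) = -1, μ(14) = 1, μ(15) = 1, μ(17) = -1, μ(19) = -1, μ(21) = 1, μ(22) = 1, μ(23) = -1, μ(26) = 1, μ(29) = -1, μ(30) = -1, μ(31) = -1, μ(33) = 1, μ(34) = 1, μ(35) = 1, μ(37) = -1, μ(38) = 1, μ(39) = 1, μ(41) = -1, μ(42) = -1, μ(43) = -1, with μ = 0 on non-squarefree integers. Summing μ(k)/k for k where μ(k) ≠ 0 gives -137190436674212/6541380665835015 ≈ -0.0210. (PNT ⟺ this sum → 0 as n → ∞.)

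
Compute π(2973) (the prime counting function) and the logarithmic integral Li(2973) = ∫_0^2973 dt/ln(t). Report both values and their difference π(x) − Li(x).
π(2973) = 429;  Li(2973) ≈ 439.38;  π(x) − Li(x) ≈ -10.38.

Direct count of primes ≤ 2973 gives π(2973) = 429. Numerical evaluation of the logarithmic integral gives Li(2973) ≈ 439.38. The difference π(x) − Li(x) ≈ -10.38 is typically negative for small/moderate x (Li(x) overestimates), though Littlewood's theorem shows this sign changes infinitely often.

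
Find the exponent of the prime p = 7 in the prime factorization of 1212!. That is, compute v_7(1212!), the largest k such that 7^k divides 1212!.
v_7(1212!) = 200

Legendre's formula: v_p(n!) = Σ_{k ≥ 1} ⌊n / p^k⌋. For p = 7, n = 1212, the terms are:
  ⌊1212/7^1⌋ = ⌊1212/7⌋ = 173
  ⌊1212/7^2⌋ = ⌊1212/49⌋ = 24
  ⌊1212/7^3⌋ = ⌊1212/343⌋ = 3
(the next term ⌊1212/7^4⌋ = 0, terminating the sum). Summing: v_7(1212!) = 173 + 24 + 3 = 200.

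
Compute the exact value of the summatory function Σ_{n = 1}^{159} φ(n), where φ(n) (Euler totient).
Σ_{n ≤ 159} φ(n) = 7742

Compute φ(n) for each 1 ≤ n ≤ 159: φ(1) = 1, φ(2) = 1, φ(3) = 2, φ(4) = 2, φ(5) = 4, φ(6) = 2, φ(7) = 6, φ(8) = 4, φ(9) = 6, φ(10) = 4, φ(11) = 10, φ(12) = 4, φ(13) = 12, φ(14) = 6, φ(15) = 8, φ(16) = 8, φ(17) = 16, φ(18) = 6, φ(19) = 18, φ(20) = 8, φ(21) = 12, φ(22) = 10, φ(23) = 22, φ(24) = 8, φ(25) = 20, φ(26) = 12, φ(27) = 18, φ(28) = 12, φ(29) = 28, φ(30) = 8, φ(31) = 30, φ(32) = 16, φ(33) = 20, φ(34) = 16, φ(35) = 24, φ(36) = 12, φ(37) = 36, φ(38) = 18, φ(39) = 24, φ(40) = 16, φ(41) = 40, φ(42) = 12, φ(43) = 42, φ(44) = 20, φ(45) = 24, φ(46) = 22, φ(47) = 46, φ(48) = 16, φ(49) = 42, φ(50) = 20, φ(51) = 32, φ(52) = 24, φ(53) = 52, φ(54) = 18, φ(55) = 40, φ(56) = 24, φ(57) = 36, φ(58) = 28, φ(59) = 58, φ(60) = 16, φ(61) = 60, φ(62) = 30, φ(63) = 36, φ(64) = 32, φ(65) = 48, φ(66) = 20, φ(67) = 66, φ(68) = 32, φ(69) = 44, φ(70) = 24, φ(71) = 70, φ(72) = 24, φ(73) = 72, φ(74) = 36, φ(75) = 40, φ(76) = 36, φ(77) = 60, φ(78) = 24, φ(79) = 78, φ(80) = 32, φ(81) = 54, φ(82) = 40, φ(83) = 82, φ(84) = 24, φ(85) = 64, φ(86) = 42, φ(87) = 56, φ(88) = 40, φ(89) = 88, φ(90) = 24, φ(91) = 72, φ(92) = 44, φ(93) = 60, φ(94) = 46, φ(95) = 72, φ(96) = 32, φ(97) = 96, φ(98) = 42, φ(99) = 60, φ(100) = 40, φ(101) = 100, φ(102) = 32, φ(103) = 102, φ(104) = 48, φ(105) = 48, φ(106) = 52, φ(107) = 106, φ(108) = 36, φ(109) = 108, φ(110) = 40, φ(111) = 72, φ(112) = 48, φ(113) = 112, φ(114) = 36, φ(115) = 88, φ(116) = 56, φ(117) = 72, φ(118) = 58, φ(119) = 96, φ(120) = 32, φ(121) = 110, φ(122) = 60, φ(123) = 80, φ(124) = 60, φ(125) = 100, φ(126) = 36, φ(127) = 126, φ(128) = 64, φ(129) = 84, φ(130) = 48, φ(131) = 130, φ(132) = 40, φ(133) = 108, φ(134) = 66, φ(135) = 72, φ(136) = 64, φ(137) = 136, φ(138) = 44, φ(139) = 138, φ(140) = 48, φ(141) = 92, φ(142) = 70, φ(143) = 120, φ(144) = 48, φ(145) = 112, φ(146) = 72, φ(147) = 84, φ(148) = 72, φ(149) = 148, φ(150) = 40, φ(151) = 150, φ(152) = 72, φ(153) = 96, φ(154) = 60, φ(155) = 120, φ(156) = 48, φ(157) = 156, φ(158) = 78, φ(159) = 104. Summing all 159 values: 7742. (Average order: Σ_{n ≤ x} φ(n) ~ (3/π²) x². For x = 159, (3/π²)·159² ≈ 7684.50.)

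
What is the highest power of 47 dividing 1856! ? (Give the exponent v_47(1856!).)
v_47(1856!) = 39

Legendre's formula: v_p(n!) = Σ_{k ≥ 1} ⌊n / p^k⌋. For p = 47, n = 1856, the terms are:
  ⌊1856/47^1⌋ = ⌊1856/47⌋ = 39
(the next term ⌊1856/47^2⌋ = 0, terminating the sum). Summing: v_47(1856!) = 39 = 39.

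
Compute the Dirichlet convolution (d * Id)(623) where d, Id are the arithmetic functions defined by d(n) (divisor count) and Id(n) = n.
(d * Id)(623) = 819

Divisors of 623: [1, 7, 89, 623]. For each d | 623:
  d = 1: d(1) · Id(623/1) = 1 · 623 = 623
  d = 7: d(7) · Id(623/7) = 2 · 89 = 178
  d = 89: d(89) · Id(623/89) = 2 · 7 = 14
  d = 623: d(623) · Id(623/623) = 4 · 1 = 4
Summing: (d * Id)(623) = 623 + 178 + 14 + 4 = 819.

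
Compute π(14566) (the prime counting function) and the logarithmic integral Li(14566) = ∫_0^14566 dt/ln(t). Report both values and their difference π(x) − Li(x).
π(14566) = 1708;  Li(14566) ≈ 1731.42;  π(x) − Li(x) ≈ -23.42.

Direct count of primes ≤ 14566 gives π(14566) = 1708. Numerical evaluation of the logarithmic integral gives Li(14566) ≈ 1731.42. The difference π(x) − Li(x) ≈ -23.42 is typically negative for small/moderate x (Li(x) overestimates), though Littlewood's theorem shows this sign changes infinitely often.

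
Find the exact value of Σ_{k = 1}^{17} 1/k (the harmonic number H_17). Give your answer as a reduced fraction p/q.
H_17 = 42142223/12252240

Direct summation: H_17 = 1 + 1/2 + ... + 1/17. The least common denominator is lcm(1, ..., 17) = 12252240; over this denominator the numerator is 12252240 + 6126120 + 4084080 + 3063060 + 2450448 + 2042040 + 1750320 + 1531530 + 1361360 + 1225224 + 1113840 + 1021020 + 942480 + 875160 + 816816 + 765765 + 720720 = 42142223, so H_17 = 42142223/12252240 (already in lowest terms) ≈ 3.43955. (The PNT-adjacent estimate ln(17) + γ ≈ 3.41043 matches within O(1/n).)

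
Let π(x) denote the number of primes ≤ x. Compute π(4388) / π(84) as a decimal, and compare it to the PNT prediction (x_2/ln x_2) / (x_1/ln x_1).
π(4388)/π(84) = 597/23 ≈ 25.9565;  PNT prediction ≈ 27.5984.

π(84) = 23 and π(4388) = 597, so π(4388)/π(84) ≈ 25.9565. The PNT-predicted ratio is (4388/ln(4388)) / (84/ln(84)) ≈ 27.5984. The two agree to within a few percent, as expected.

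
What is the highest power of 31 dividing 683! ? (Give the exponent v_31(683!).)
v_31(683!) = 22

Legendre's formula: v_p(n!) = Σ_{k ≥ 1} ⌊n / p^k⌋. For p = 31, n = 683, the terms are:
  ⌊683/31^1⌋ = ⌊683/31⌋ = 22
(the next term ⌊683/31^2⌋ = 0, terminating the sum). Summing: v_31(683!) = 22 = 22.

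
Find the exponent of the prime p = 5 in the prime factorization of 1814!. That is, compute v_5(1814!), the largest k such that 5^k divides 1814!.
v_5(1814!) = 450

Legendre's formula: v_p(n!) = Σ_{k ≥ 1} ⌊n / p^k⌋. For p = 5, n = 1814, the terms are:
  ⌊1814/5^1⌋ = ⌊1814/5⌋ = 362
  ⌊1814/5^2⌋ = ⌊1814/25⌋ = 72
  ⌊1814/5^3⌋ = ⌊1814/125⌋ = 14
  ⌊1814/5^4⌋ = ⌊1814/625⌋ = 2
(the next term ⌊1814/5^5⌋ = 0, terminating the sum). Summing: v_5(1814!) = 362 + 72 + 14 + 2 = 450.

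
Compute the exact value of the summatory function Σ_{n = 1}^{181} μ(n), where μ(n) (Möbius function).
Σ_{n ≤ 181} μ(n) = -4

Compute μ(n) for each 1 ≤ n ≤ 181: μ(1) = 1, μ(2) = -1, μ(3) = -1, μ(4) = 0, μ(5) = -1, μ(6) = 1, μ(7) = -1, μ(8) = 0, μ(9) = 0, μ(10) = 1, μ(11) = -1, μ(12) = 0, μ(13) = -1, μ(14) = 1, μ(15) = 1, μ(16) = 0, μ(17) = -1, μ(18) = 0, μ(19) = -1, μ(20) = 0, μ(21) = 1, μ(22) = 1, μ(23) = -1, μ(24) = 0, μ(25) = 0, μ(26) = 1, μ(27) = 0, μ(28) = 0, μ(29) = -1, μ(30) = -1, μ(31) = -1, μ(32) = 0, μ(33) = 1, μ(34) = 1, μ(35) = 1, μ(36) = 0, μ(37) = -1, μ(38) = 1, μ(39) = 1, μ(40) = 0, μ(41) = -1, μ(42) = -1, μ(43) = -1, μ(44) = 0, μ(45) = 0, μ(46) = 1, μ(47) = -1, μ(48) = 0, μ(49) = 0, μ(50) = 0, μ(51) = 1, μ(52) = 0, μ(53) = -1, μ(54) = 0, μ(55) = 1, μ(56) = 0, μ(57) = 1, μ(58) = 1, μ(59) = -1, μ(60) = 0, μ(61) = -1, μ(62) = 1, μ(63) = 0, μ(64) = 0, μ(65) = 1, μ(66) = -1, μ(67) = -1, μ(68) = 0, μ(69) = 1, μ(70) = -1, μ(71) = -1, μ(72) = 0, μ(73) = -1, μ(74) = 1, μ(75) = 0, μ(76) = 0, μ(77) = 1, μ(78) = -1, μ(79) = -1, μ(80) = 0, μ(81) = 0, μ(82) = 1, μ(83) = -1, μ(84) = 0, μ(85) = 1, μ(86) = 1, μ(87) = 1, μ(88) = 0, μ(89) = -1, μ(90) = 0, μ(91) = 1, μ(92) = 0, μ(93) = 1, μ(94) = 1, μ(95) = 1, μ(96) = 0, μ(97) = -1, μ(98) = 0, μ(99) = 0, μ(100) = 0, μ(101) = -1, μ(102) = -1, μ(103) = -1, μ(104) = 0, μ(105) = -1, μ(106) = 1, μ(107) = -1, μ(108) = 0, μ(109) = -1, μ(110) = -1, μ(111) = 1, μ(112) = 0, μ(113) = -1, μ(114) = -1, μ(115) = 1, μ(116) = 0, μ(117) = 0, μ(118) = 1, μ(119) = 1, μ(120) = 0, μ(121) = 0, μ(122) = 1, μ(123) = 1, μ(124) = 0, μ(125) = 0, μ(126) = 0, μ(127) = -1, μ(128) = 0, μ(129) = 1, μ(130) = -1, μ(131) = -1, μ(132) = 0, μ(133) = 1, μ(134) = 1, μ(135) = 0, μ(136) = 0, μ(137) = -1, μ(138) = -1, μ(139) = -1, μ(140) = 0, μ(141) = 1, μ(142) = 1, μ(143) = 1, μ(144) = 0, μ(145) = 1, μ(146) = 1, μ(147) = 0, μ(148) = 0, μ(149) = -1, μ(150) = 0, μ(151) = -1, μ(152) = 0, μ(153) = 0, μ(154) = -1, μ(155) = 1, μ(156) = 0, μ(157) = -1, μ(158) = 1, μ(159) = 1, μ(160) = 0, μ(161) = 1, μ(162) = 0, μ(163) = -1, μ(164) = 0, μ(165) = -1, μ(166) = 1, μ(167) = -1, μ(168) = 0, μ(169) = 0, μ(170) = -1, μ(171) = 0, μ(172) = 0, μ(173) = -1, μ(174) = -1, μ(175) = 0, μ(176) = 0, μ(177) = 1, μ(178) = 1, μ(179) = -1, μ(180) = 0, μ(181) = -1. Summing all 181 values: -4. (Mertens function M(x) = Σ_{n ≤ x} μ(n); on average M(x) should be small (PNT ⟺ M(x) = o(x)).)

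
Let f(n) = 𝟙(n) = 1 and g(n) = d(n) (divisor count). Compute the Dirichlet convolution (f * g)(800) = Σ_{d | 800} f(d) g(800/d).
(𝟙 * d)(800) = 126

Divisors of 800: [1, 2, 4, 5, 8, 10, 16, 20, 25, 32, 40, 50, 80, 100, 160, 200, 400, 800]. For each d | 800:
  d = 1: 𝟙(1) · d(800/1) = 1 · 18 = 18
  d = 2: 𝟙(2) · d(800/2) = 1 · 15 = 15
  d = 4: 𝟙(4) · d(800/4) = 1 · 12 = 12
  d = 5: 𝟙(5) · d(800/5) = 1 · 12 = 12
  d = 8: 𝟙(8) · d(800/8) = 1 · 9 = 9
  d = 10: 𝟙(10) · d(800/10) = 1 · 10 = 10
  d = 16: 𝟙(16) · d(800/16) = 1 · 6 = 6
  d = 20: 𝟙(20) · d(800/20) = 1 · 8 = 8
  d = 25: 𝟙(25) · d(800/25) = 1 · 6 = 6
  d = 32: 𝟙(32) · d(800/32) = 1 · 3 = 3
  d = 40: 𝟙(40) · d(800/40) = 1 · 6 = 6
  d = 50: 𝟙(50) · d(800/50) = 1 · 5 = 5
  d = 80: 𝟙(80) · d(800/80) = 1 · 4 = 4
  d = 100: 𝟙(100) · d(800/100) = 1 · 4 = 4
  d = 160: 𝟙(160) · d(800/160) = 1 · 2 = 2
  d = 200: 𝟙(200) · d(800/200) = 1 · 3 = 3
  d = 400: 𝟙(400) · d(800/400) = 1 · 2 = 2
  d = 800: 𝟙(800) · d(800/800) = 1 · 1 = 1
Summing: (𝟙 * d)(800) = 18 + 15 + 12 + 12 + 9 + 10 + 6 + 8 + 6 + 3 + 6 + 5 + 4 + 4 + 2 + 3 + 2 + 1 = 126.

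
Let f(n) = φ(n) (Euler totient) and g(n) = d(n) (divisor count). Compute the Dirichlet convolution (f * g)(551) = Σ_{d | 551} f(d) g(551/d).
(φ * d)(551) = 600

Divisors of 551: [1, 19, 29, 551]. For each d | 551:
  d = 1: φ(1) · d(551/1) = 1 · 4 = 4
  d = 19: φ(19) · d(551/19) = 18 · 2 = 36
  d = 29: φ(29) · d(551/29) = 28 · 2 = 56
  d = 551: φ(551) · d(551/551) = 504 · 1 = 504
Summing: (φ * d)(551) = 4 + 36 + 56 + 504 = 600.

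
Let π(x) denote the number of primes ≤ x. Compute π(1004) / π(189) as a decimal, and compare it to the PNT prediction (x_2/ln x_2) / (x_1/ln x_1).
π(1004)/π(189) = 168/42 ≈ 4.0000;  PNT prediction ≈ 4.0287.

π(189) = 42 and π(1004) = 168, so π(1004)/π(189) ≈ 4.0000. The PNT-predicted ratio is (1004/ln(1004)) / (189/ln(189)) ≈ 4.0287. The two agree to within a few percent, as expected.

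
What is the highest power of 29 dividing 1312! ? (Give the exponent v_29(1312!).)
v_29(1312!) = 46

Legendre's formula: v_p(n!) = Σ_{k ≥ 1} ⌊n / p^k⌋. For p = 29, n = 1312, the terms are:
  ⌊1312/29^1⌋ = ⌊1312/29⌋ = 45
  ⌊1312/29^2⌋ = ⌊1312/841⌋ = 1
(the next term ⌊1312/29^3⌋ = 0, terminating the sum). Summing: v_29(1312!) = 45 + 1 = 46.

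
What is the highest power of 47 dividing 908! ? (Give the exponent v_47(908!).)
v_47(908!) = 19

Legendre's formula: v_p(n!) = Σ_{k ≥ 1} ⌊n / p^k⌋. For p = 47, n = 908, the terms are:
  ⌊908/47^1⌋ = ⌊908/47⌋ = 19
(the next term ⌊908/47^2⌋ = 0, terminating the sum). Summing: v_47(908!) = 19 = 19.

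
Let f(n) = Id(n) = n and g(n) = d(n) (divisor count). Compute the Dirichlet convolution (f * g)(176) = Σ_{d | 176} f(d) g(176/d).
(Id * d)(176) = 741

Divisors of 176: [1, 2, 4, 8, 11, 16, 22, 44, 88, 176]. For each d | 176:
  d = 1: Id(1) · d(176/1) = 1 · 10 = 10
  d = 2: Id(2) · d(176/2) = 2 · 8 = 16
  d = 4: Id(4) · d(176/4) = 4 · 6 = 24
  d = 8: Id(8) · d(176/8) = 8 · 4 = 32
  d = 11: Id(11) · d(176/11) = 11 · 5 = 55
  d = 16: Id(16) · d(176/16) = 16 · 2 = 32
  d = 22: Id(22) · d(176/22) = 22 · 4 = 88
  d = 44: Id(44) · d(176/44) = 44 · 3 = 132
  d = 88: Id(88) · d(176/88) = 88 · 2 = 176
  d = 176: Id(176) · d(176/176) = 176 · 1 = 176
Summing: (Id * d)(176) = 10 + 16 + 24 + 32 + 55 + 32 + 88 + 132 + 176 + 176 = 741.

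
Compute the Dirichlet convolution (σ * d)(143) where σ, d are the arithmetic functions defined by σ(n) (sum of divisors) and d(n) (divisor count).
(σ * d)(143) = 224

Divisors of 143: [1, 11, 13, 143]. For each d | 143:
  d = 1: σ(1) · d(143/1) = 1 · 4 = 4
  d = 11: σ(11) · d(143/11) = 12 · 2 = 24
  d = 13: σ(13) · d(143/13) = 14 · 2 = 28
  d = 143: σ(143) · d(143/143) = 168 · 1 = 168
Summing: (σ * d)(143) = 4 + 24 + 28 + 168 = 224.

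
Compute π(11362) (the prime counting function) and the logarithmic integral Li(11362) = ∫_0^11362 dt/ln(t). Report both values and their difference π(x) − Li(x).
π(11362) = 1372;  Li(11362) ≈ 1392.98;  π(x) − Li(x) ≈ -20.98.

Direct count of primes ≤ 11362 gives π(11362) = 1372. Numerical evaluation of the logarithmic integral gives Li(11362) ≈ 1392.98. The difference π(x) − Li(x) ≈ -20.98 is typically negative for small/moderate x (Li(x) overestimates), though Littlewood's theorem shows this sign changes infinitely often.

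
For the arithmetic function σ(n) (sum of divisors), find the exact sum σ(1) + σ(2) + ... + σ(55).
Σ_{n ≤ 55} σ(n) = 2496

Compute σ(n) for each 1 ≤ n ≤ 55: σ(1) = 1, σ(2) = 3, σ(3) = 4, σ(4) = 7, σ(5) = 6, σ(6) = 12, σ(7) = 8, σ(8) = 15, σ(9) = 13, σ(10) = 18, σ(11) = 12, σ(12) = 28, σ(13) = 14, σ(14) = 24, σ(15) = 24, σ(16) = 31, σ(17) = 18, σ(18) = 39, σ(19) = 20, σ(20) = 42, σ(21) = 32, σ(22) = 36, σ(23) = 24, σ(24) = 60, σ(25) = 31, σ(26) = 42, σ(27) = 40, σ(28) = 56, σ(29) = 30, σ(30) = 72, σ(31) = 32, σ(32) = 63, σ(33) = 48, σ(34) = 54, σ(35) = 48, σ(36) = 91, σ(37) = 38, σ(38) = 60, σ(39) = 56, σ(40) = 90, σ(41) = 42, σ(42) = 96, σ(43) = 44, σ(44) = 84, σ(45) = 78, σ(46) = 72, σ(47) = 48, σ(48) = 124, σ(49) = 57, σ(50) = 93, σ(51) = 72, σ(52) = 98, σ(53) = 54, σ(54) = 120, σ(55) = 72. Summing all 55 values: 2496. (Average order: Σ_{n ≤ x} σ(n) ~ (π²/12) x². For x = 55, (π²/12)·55² ≈ 2487.96.)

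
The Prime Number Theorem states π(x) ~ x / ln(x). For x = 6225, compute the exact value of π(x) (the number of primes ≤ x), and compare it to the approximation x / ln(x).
π(6225) = 810;  x/ln(x) ≈ 712.54;  relative error ≈ 12.03%.

Directly count primes up to 6225: π(6225) = 810. The PNT approximation gives 6225/ln(6225) ≈ 6225/8.73633 ≈ 712.54. Relative error (π(x) − x/ln(x)) / π(x) ≈ 12.03%; the approximation is known to undercount slightly (Li(x) is a better estimate).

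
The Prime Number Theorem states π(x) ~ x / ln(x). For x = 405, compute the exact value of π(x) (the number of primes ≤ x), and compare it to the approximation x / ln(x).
π(405) = 79;  x/ln(x) ≈ 67.46;  relative error ≈ 14.61%.

Directly count primes up to 405: π(405) = 79. The PNT approximation gives 405/ln(405) ≈ 405/6.00389 ≈ 67.46. Relative error (π(x) − x/ln(x)) / π(x) ≈ 14.61%; the approximation is known to undercount slightly (Li(x) is a better estimate).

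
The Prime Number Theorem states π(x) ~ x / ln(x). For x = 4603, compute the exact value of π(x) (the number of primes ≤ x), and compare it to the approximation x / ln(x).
π(4603) = 623;  x/ln(x) ≈ 545.74;  relative error ≈ 12.40%.

Directly count primes up to 4603: π(4603) = 623. The PNT approximation gives 4603/ln(4603) ≈ 4603/8.43446 ≈ 545.74. Relative error (π(x) − x/ln(x)) / π(x) ≈ 12.40%; the approximation is known to undercount slightly (Li(x) is a better estimate).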